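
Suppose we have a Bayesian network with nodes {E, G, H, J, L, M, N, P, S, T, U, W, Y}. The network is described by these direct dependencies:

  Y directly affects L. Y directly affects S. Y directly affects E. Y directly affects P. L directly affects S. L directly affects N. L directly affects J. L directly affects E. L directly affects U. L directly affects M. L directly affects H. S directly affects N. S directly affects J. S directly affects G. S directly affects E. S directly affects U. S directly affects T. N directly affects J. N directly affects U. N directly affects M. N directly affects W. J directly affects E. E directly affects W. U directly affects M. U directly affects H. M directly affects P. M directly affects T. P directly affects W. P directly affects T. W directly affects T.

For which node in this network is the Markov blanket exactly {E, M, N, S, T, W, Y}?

P

The target node must have every member of {E, M, N, S, T, W, Y} as a parent, child, or co-parent, and no others.
Parents of P: M, Y; children: T, W; co-parents: E, M, N, S, W.
These exactly cover the given set, so the node is P.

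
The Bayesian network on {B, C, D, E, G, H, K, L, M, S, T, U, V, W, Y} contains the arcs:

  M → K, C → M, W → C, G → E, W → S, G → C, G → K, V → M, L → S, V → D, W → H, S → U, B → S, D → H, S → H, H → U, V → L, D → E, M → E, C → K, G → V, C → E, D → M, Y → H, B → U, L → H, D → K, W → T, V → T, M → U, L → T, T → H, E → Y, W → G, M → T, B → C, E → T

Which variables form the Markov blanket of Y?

A node's Markov blanket = Pa ∪ Ch ∪ (parents of Ch other than the node itself).
Ch(Y) = {H}.
Parents of Y: E.
Co-parents of Y (other parents of its children):
  parents(H) \ {Y} = {D, L, S, T, W}.
Union: {E} ∪ {H} ∪ {D, L, S, T, W} = {D, E, H, L, S, T, W}.

{D, E, H, L, S, T, W}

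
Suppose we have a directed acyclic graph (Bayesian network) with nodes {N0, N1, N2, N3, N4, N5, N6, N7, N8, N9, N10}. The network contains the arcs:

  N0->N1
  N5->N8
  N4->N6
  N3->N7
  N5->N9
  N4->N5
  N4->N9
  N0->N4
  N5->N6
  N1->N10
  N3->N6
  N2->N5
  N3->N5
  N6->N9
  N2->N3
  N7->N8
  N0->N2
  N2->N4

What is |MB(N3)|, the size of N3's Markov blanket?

Parents of N3: N2.
Ch(N3) = {N5, N6, N7}.
Parents of each child, excluding N3:
  N5 also has parents N2, N4.
  parents(N6) \ {N3} = {N4, N5}.
  N7 has no other parent.
MB(N3) = {N2, N4, N5, N6, N7}, which has 5 nodes.

5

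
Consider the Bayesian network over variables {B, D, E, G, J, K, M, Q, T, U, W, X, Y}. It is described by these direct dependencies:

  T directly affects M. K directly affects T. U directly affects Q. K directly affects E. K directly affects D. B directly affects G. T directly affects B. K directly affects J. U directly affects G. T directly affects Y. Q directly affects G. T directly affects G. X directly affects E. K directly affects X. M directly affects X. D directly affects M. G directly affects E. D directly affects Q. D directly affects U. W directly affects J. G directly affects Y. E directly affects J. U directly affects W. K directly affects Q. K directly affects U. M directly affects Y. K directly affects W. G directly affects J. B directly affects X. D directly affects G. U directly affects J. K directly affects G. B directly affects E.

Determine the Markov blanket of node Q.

{B, D, G, K, T, U}

Recall MB(v) = parents ∪ children ∪ spouses, where spouses are the other parents of v's children.
Ch(Q) = {G}.
Parents of Q: D, K, U.
Parents of each child, excluding Q:
  G's other parents are B, D, K, T, U.
MB(Q) = {B, D, G, K, T, U}.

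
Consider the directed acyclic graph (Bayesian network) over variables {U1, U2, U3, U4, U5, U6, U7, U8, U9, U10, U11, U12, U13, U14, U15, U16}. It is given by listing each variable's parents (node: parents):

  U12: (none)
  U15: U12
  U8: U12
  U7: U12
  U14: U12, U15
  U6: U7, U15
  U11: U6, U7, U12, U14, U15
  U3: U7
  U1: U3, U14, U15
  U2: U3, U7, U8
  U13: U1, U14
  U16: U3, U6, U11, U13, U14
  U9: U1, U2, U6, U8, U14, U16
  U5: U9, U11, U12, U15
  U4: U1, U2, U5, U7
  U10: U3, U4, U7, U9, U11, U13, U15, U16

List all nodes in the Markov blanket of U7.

By definition, MB(U7) is built from U7's parents, U7's children, and the co-parents of U7.
U7's parents: U12.
U7 has children U2, U3, U4, U6, U10, U11.
Other parents of U7's children:
  U6: U15
  U11: U6, U12, U14, U15
  U3: —
  U2: U3, U8
  U4: U1, U2, U5
  U10: U3, U4, U9, U11, U13, U15, U16
Taking the union gives {U1, U2, U3, U4, U5, U6, U8, U9, U10, U11, U12, U13, U14, U15, U16}.

{U1, U2, U3, U4, U5, U6, U8, U9, U10, U11, U12, U13, U14, U15, U16}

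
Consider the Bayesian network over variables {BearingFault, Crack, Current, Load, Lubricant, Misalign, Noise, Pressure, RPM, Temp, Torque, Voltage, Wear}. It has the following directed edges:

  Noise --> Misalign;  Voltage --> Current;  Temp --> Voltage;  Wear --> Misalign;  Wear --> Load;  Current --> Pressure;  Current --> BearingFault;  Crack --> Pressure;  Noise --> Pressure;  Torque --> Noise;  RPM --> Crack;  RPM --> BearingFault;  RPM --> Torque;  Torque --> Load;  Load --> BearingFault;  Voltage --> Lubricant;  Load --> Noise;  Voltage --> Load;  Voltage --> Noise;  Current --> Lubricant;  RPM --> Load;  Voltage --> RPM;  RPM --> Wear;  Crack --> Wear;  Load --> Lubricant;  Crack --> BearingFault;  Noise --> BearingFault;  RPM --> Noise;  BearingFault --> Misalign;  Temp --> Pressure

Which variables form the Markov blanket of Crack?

{BearingFault, Current, Load, Noise, Pressure, RPM, Temp, Wear}

Crack has parent RPM.
Ch(Crack) = {BearingFault, Pressure, Wear}.
For each child, the remaining parents (spouses of Crack):
  parents(Wear) \ {Crack} = {RPM}.
  parents(BearingFault) \ {Crack} = {Current, Load, Noise, RPM}.
  Pressure's other parents are Current, Noise, Temp.
So the Markov blanket of Crack is {BearingFault, Current, Load, Noise, Pressure, RPM, Temp, Wear}.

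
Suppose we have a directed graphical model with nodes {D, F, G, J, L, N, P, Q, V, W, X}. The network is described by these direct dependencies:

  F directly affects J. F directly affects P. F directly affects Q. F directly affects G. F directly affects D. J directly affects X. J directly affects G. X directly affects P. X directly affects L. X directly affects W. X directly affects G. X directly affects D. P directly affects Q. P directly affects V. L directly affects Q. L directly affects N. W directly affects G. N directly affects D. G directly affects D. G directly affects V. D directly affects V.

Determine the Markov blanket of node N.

{D, F, G, L, X}

Recall MB(v) = parents ∪ children ∪ spouses, where spouses are the other parents of v's children.
N's children: D.
Parents of N: L.
Co-parents of N (other parents of its children):
  D's other parents are F, G, X.
Taking the union gives {D, F, G, L, X}.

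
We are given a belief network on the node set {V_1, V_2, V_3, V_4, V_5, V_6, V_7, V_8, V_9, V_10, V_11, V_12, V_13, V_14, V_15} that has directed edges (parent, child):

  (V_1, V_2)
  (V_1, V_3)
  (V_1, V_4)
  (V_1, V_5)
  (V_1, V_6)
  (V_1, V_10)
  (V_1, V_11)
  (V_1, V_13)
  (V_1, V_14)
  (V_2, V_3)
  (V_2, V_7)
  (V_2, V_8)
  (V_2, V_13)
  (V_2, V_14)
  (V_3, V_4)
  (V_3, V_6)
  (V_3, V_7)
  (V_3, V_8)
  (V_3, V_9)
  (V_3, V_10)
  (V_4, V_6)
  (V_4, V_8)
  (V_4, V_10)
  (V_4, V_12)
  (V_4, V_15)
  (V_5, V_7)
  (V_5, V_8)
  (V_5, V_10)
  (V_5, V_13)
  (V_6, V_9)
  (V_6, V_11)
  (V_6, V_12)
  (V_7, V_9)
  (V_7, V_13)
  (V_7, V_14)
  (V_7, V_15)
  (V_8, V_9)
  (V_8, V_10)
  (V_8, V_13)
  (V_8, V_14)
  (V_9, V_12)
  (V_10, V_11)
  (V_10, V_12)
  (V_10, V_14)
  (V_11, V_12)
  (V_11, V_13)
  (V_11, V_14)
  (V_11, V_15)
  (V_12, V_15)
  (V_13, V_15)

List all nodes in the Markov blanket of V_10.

{V_1, V_2, V_3, V_4, V_5, V_6, V_7, V_8, V_9, V_11, V_12, V_14}

V_10's children: V_11, V_12, V_14.
V_10's parents: V_1, V_3, V_4, V_5, V_8.
Parents of each child, excluding V_10:
  V_11's other parents are V_1, V_6.
  parents(V_12) \ {V_10} = {V_4, V_6, V_9, V_11}.
  V_14 also has parents V_1, V_2, V_7, V_8, V_11.
Union: {V_1, V_3, V_4, V_5, V_8} ∪ {V_11, V_12, V_14} ∪ {V_1, V_2, V_4, V_6, V_7, V_8, V_9, V_11} = {V_1, V_2, V_3, V_4, V_5, V_6, V_7, V_8, V_9, V_11, V_12, V_14}.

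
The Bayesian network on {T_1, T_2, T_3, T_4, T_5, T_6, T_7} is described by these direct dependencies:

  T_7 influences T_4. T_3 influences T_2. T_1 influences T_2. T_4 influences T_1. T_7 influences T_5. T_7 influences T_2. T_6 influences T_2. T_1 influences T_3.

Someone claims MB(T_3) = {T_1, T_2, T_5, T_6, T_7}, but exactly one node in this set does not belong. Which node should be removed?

T_5

Parents of T_3: T_1.
T_3 has child T_2.
Co-parents of T_3 (other parents of its children):
  T_2: T_1, T_6, T_7
MB(T_3) = {T_1, T_2, T_6, T_7}.
T_5 is neither a parent, child, nor co-parent of T_3, so it does not belong.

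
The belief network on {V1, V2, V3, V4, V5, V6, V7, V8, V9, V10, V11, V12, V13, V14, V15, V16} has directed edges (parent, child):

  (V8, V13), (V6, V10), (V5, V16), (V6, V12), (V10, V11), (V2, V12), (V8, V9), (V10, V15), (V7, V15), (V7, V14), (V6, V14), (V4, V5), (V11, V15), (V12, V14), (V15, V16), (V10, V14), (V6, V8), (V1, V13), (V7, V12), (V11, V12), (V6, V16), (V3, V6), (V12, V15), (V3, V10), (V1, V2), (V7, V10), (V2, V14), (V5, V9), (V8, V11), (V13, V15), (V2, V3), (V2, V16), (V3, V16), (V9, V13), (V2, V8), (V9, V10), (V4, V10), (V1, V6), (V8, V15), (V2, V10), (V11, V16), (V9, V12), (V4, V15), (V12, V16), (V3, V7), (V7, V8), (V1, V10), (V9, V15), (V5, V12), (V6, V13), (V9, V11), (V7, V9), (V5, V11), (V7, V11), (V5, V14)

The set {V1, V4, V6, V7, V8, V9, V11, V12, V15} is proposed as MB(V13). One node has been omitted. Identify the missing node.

A node's Markov blanket = Pa ∪ Ch ∪ (parents of Ch other than the node itself).
Pa(V13) = {V1, V6, V8, V9}.
Ch(V13) = {V15}.
Parents of each child, excluding V13:
  V15 also has parents V4, V7, V8, V9, V10, V11, V12.
MB(V13) = {V1, V4, V6, V7, V8, V9, V10, V11, V12, V15}.
Comparing with the claimed set, V10 is missing.

V10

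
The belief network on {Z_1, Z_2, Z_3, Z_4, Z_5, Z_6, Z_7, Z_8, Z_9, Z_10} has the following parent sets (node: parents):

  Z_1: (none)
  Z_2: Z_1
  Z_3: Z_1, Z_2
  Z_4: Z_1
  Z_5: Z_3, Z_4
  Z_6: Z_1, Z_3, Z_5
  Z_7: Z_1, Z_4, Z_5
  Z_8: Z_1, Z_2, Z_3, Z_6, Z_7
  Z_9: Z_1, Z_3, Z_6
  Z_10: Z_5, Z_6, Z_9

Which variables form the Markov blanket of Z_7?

{Z_1, Z_2, Z_3, Z_4, Z_5, Z_6, Z_8}

Z_7 has child Z_8.
Parents of Z_7: Z_1, Z_4, Z_5.
Other parents of Z_7's children:
  Z_8 also has parents Z_1, Z_2, Z_3, Z_6.
MB(Z_7) = {Z_1, Z_2, Z_3, Z_4, Z_5, Z_6, Z_8}.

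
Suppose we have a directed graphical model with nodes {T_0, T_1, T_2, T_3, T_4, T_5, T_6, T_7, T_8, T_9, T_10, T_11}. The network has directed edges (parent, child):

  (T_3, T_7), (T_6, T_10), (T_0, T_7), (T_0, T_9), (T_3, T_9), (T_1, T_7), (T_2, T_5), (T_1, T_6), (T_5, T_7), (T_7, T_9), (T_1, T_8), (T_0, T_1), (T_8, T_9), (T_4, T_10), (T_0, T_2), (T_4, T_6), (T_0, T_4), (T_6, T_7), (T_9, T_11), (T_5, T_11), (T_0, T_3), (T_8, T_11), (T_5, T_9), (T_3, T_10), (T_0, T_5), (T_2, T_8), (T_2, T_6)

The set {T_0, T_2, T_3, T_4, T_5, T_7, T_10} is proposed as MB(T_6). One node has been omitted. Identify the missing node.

T_6 has parents T_1, T_2, T_4.
Ch(T_6) = {T_7, T_10}.
Parents of each child, excluding T_6:
  T_7: T_0, T_1, T_3, T_5
  T_10: T_3, T_4
MB(T_6) = {T_0, T_1, T_2, T_3, T_4, T_5, T_7, T_10}.
Comparing with the claimed set, T_1 is missing.

T_1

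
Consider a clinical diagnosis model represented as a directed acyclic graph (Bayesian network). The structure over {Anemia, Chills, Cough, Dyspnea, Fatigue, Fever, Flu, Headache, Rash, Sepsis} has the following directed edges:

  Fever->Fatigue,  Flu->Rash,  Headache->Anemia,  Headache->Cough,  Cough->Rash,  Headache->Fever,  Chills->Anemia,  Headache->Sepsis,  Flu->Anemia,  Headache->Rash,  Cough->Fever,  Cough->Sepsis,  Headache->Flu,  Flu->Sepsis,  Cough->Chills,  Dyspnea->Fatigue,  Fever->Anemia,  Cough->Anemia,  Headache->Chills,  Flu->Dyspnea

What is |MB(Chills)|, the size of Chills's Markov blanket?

Pa(Chills) = {Cough, Headache}.
Children of Chills: Anemia.
Parents of each child, excluding Chills:
  Anemia: Cough, Fever, Flu, Headache
MB(Chills) = {Anemia, Cough, Fever, Flu, Headache}, which has 5 nodes.

5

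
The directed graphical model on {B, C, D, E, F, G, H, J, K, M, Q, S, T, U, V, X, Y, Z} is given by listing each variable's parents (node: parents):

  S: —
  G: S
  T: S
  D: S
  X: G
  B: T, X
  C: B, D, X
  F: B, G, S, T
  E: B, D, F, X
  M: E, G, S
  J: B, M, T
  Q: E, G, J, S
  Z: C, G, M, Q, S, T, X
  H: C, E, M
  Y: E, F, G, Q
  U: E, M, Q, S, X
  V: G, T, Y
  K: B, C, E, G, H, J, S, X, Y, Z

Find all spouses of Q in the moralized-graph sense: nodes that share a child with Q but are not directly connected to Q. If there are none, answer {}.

Children of Q: U, Y, Z.
  Z's other parents are C, G, M, S, T, X.
  parents(Y) \ {Q} = {E, F, G}.
  U's other parents are E, M, S, X.
Excluding nodes already adjacent to Q (E, G, J, S, U, Y, Z), the co-parent-only contribution is {C, F, M, T, X}.

{C, F, M, T, X}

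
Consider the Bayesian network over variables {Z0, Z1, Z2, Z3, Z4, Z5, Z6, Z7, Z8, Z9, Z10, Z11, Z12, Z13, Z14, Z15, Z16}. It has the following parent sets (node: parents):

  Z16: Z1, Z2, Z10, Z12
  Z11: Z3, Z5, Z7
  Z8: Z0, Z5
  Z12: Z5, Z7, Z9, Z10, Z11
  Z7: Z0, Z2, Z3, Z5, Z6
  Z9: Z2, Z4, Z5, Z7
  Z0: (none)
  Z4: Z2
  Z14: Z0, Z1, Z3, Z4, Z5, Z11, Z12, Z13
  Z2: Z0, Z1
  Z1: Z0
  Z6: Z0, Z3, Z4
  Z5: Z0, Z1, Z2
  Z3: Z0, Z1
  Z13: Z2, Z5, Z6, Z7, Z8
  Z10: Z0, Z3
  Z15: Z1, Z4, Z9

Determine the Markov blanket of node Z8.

Z8 has parents Z0, Z5.
Z8's children: Z13.
Co-parents of Z8 (other parents of its children):
  Z13's other parents are Z2, Z5, Z6, Z7.
Taking the union gives {Z0, Z2, Z5, Z6, Z7, Z13}.

{Z0, Z2, Z5, Z6, Z7, Z13}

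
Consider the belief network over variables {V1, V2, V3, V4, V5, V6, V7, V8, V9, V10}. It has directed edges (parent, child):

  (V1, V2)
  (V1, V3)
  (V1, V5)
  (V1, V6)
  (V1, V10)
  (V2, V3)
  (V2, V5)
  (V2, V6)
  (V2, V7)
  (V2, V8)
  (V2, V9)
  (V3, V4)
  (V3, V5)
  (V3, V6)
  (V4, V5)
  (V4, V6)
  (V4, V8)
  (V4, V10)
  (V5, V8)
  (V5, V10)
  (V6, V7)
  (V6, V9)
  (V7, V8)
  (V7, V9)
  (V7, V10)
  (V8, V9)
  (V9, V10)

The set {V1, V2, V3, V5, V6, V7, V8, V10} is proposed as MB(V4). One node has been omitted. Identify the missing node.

A node's Markov blanket = Pa ∪ Ch ∪ (parents of Ch other than the node itself).
Pa(V4) = {V3}.
Ch(V4) = {V5, V6, V8, V10}.
Co-parents of V4 (other parents of its children):
  V5: V1, V2, V3
  V6: V1, V2, V3
  V8: V2, V5, V7
  V10: V1, V5, V7, V9
MB(V4) = {V1, V2, V3, V5, V6, V7, V8, V9, V10}.
Comparing with the claimed set, V9 is missing.

V9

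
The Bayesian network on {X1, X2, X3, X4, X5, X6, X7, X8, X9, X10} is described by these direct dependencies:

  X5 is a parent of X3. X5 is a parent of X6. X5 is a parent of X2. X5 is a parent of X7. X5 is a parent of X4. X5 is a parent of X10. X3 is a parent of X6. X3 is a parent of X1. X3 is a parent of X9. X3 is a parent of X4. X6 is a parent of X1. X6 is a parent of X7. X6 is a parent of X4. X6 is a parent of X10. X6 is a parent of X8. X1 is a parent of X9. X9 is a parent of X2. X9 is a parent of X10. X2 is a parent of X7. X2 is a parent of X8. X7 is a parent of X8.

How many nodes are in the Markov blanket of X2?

The Markov blanket of a node is its parents, its children, and the other parents of its children.
X2 has children X7, X8.
X2 has parents X5, X9.
Co-parents of X2 (other parents of its children):
  X7's other parents are X5, X6.
  X8's other parents are X6, X7.
MB(X2) = {X5, X6, X7, X8, X9}, which has 5 nodes.

5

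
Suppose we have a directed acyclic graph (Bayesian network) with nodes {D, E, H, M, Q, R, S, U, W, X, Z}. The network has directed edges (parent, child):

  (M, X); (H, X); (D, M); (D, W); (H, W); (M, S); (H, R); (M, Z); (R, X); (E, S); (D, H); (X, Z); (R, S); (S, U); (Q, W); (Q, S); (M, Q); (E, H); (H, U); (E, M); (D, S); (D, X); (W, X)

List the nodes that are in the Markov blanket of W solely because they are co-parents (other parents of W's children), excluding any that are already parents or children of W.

Children of W: X.
  X's other parents are D, H, M, R.
Excluding nodes already adjacent to W (D, H, Q, X), the co-parent-only contribution is {M, R}.

{M, R}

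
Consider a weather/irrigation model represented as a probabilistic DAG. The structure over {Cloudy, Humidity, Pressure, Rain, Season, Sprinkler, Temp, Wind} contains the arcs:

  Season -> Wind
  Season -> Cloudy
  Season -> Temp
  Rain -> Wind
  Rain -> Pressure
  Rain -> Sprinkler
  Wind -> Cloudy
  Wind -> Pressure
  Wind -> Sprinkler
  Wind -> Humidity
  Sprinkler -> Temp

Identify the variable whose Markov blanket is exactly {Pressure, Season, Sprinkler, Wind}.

Rain

The target node must have every member of {Pressure, Season, Sprinkler, Wind} as a parent, child, or co-parent, and no others.
Parents of Rain: none; children: Pressure, Sprinkler, Wind; co-parents: Season, Wind.
These exactly cover the given set, so the node is Rain.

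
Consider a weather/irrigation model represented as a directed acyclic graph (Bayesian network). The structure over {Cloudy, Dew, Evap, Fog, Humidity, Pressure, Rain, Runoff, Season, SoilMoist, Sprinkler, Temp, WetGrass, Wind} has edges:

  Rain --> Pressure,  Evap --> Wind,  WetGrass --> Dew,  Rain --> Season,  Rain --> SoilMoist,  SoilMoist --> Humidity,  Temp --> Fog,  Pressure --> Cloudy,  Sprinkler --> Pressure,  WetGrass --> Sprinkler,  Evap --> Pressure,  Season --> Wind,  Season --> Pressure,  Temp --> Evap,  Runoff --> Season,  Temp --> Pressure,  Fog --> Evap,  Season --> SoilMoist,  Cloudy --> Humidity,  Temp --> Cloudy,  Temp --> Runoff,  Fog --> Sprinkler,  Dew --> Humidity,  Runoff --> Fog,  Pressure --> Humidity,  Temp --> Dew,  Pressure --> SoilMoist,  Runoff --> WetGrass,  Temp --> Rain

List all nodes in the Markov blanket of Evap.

{Fog, Pressure, Rain, Season, Sprinkler, Temp, Wind}

Recall MB(v) = parents ∪ children ∪ spouses, where spouses are the other parents of v's children.
Evap has parents Fog, Temp.
Evap has children Pressure, Wind.
Other parents of Evap's children:
  Pressure: Rain, Season, Sprinkler, Temp
  Wind: Season
So the Markov blanket of Evap is {Fog, Pressure, Rain, Season, Sprinkler, Temp, Wind}.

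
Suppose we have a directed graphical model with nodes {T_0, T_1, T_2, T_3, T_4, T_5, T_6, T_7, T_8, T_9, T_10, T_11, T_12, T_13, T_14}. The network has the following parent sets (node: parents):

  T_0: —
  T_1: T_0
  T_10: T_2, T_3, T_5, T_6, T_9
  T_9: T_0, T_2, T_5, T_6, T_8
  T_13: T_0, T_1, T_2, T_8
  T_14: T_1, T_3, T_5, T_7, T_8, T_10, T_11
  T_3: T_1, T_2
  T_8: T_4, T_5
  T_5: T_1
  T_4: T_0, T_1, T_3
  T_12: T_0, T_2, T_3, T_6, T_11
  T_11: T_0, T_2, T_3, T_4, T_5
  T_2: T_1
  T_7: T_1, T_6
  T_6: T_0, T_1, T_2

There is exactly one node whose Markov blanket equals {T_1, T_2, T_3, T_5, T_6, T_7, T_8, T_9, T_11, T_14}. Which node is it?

The target node must have every member of {T_1, T_2, T_3, T_5, T_6, T_7, T_8, T_9, T_11, T_14} as a parent, child, or co-parent, and no others.
Parents of T_10: T_2, T_3, T_5, T_6, T_9; children: T_14; co-parents: T_1, T_3, T_5, T_7, T_8, T_11.
These exactly cover the given set, so the node is T_10.

T_10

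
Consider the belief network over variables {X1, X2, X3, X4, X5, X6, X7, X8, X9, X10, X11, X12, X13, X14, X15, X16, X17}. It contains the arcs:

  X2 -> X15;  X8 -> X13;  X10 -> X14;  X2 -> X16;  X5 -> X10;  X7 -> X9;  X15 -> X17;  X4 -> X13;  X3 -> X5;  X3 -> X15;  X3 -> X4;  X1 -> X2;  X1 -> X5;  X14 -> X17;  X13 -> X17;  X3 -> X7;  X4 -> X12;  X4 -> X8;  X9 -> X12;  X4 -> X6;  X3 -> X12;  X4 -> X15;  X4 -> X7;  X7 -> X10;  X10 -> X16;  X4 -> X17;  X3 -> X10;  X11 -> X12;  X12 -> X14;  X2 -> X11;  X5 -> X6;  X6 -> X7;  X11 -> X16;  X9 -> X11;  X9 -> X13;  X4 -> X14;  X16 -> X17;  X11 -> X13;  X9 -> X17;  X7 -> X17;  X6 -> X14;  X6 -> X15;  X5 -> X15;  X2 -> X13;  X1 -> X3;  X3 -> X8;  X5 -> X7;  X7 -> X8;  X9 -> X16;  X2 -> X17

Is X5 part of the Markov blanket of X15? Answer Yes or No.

X5 is a parent of X15.
So X5 ∈ MB(X15).

Yes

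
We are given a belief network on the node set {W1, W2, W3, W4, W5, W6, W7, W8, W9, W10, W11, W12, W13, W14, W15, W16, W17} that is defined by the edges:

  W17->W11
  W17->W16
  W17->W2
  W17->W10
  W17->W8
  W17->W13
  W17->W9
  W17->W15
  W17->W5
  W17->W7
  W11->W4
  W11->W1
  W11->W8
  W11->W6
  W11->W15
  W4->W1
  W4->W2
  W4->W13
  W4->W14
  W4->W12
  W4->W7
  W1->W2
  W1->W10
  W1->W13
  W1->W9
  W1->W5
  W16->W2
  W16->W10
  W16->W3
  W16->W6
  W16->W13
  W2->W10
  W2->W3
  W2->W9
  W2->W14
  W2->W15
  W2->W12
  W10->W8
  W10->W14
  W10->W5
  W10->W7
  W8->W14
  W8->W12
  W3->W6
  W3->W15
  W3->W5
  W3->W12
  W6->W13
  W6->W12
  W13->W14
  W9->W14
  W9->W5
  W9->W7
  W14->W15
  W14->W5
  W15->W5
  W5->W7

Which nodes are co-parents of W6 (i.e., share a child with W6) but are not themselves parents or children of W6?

Children of W6: W12, W13.
  W13 also has parents W1, W4, W16, W17.
  W12 also has parents W2, W3, W4, W8.
Excluding nodes already adjacent to W6 (W3, W11, W12, W13, W16), the co-parent-only contribution is {W1, W2, W4, W8, W17}.

{W1, W2, W4, W8, W17}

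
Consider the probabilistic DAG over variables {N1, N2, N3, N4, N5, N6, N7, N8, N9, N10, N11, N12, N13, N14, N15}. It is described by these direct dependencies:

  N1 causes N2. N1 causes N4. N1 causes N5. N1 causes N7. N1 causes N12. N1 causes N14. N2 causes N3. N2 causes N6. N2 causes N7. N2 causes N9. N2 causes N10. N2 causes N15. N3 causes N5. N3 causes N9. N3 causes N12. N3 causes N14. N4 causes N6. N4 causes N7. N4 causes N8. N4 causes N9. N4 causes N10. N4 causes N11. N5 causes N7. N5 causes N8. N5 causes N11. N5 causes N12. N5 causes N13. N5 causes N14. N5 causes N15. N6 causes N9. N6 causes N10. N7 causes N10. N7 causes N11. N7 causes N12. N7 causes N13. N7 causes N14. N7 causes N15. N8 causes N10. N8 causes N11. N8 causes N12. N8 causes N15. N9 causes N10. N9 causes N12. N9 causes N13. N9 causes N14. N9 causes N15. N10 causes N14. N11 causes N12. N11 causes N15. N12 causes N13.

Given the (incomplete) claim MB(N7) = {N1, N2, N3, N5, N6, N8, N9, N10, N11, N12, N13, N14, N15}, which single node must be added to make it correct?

N4

By definition, MB(N7) is built from N7's parents, N7's children, and the co-parents of N7.
N7 has parents N1, N2, N4, N5.
N7's children: N10, N11, N12, N13, N14, N15.
Co-parents of N7 (other parents of its children):
  N10 also has parents N2, N4, N6, N8, N9.
  parents(N11) \ {N7} = {N4, N5, N8}.
  N12 also has parents N1, N3, N5, N8, N9, N11.
  N13's other parents are N5, N9, N12.
  N14 also has parents N1, N3, N5, N9, N10.
  N15 also has parents N2, N5, N8, N9, N11.
MB(N7) = {N1, N2, N3, N4, N5, N6, N8, N9, N10, N11, N12, N13, N14, N15}.
Comparing with the claimed set, N4 is missing.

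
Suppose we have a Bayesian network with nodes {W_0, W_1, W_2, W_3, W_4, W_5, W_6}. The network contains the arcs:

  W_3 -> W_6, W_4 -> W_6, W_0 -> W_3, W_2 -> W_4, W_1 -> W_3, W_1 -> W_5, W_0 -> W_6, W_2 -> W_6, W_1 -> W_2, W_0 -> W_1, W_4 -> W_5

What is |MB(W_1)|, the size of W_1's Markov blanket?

5

A node's Markov blanket = Pa ∪ Ch ∪ (parents of Ch other than the node itself).
W_1's children: W_2, W_3, W_5.
W_1's parents: W_0.
Co-parents of W_1 (other parents of its children):
  W_2: —
  W_3: W_0
  W_5: W_4
MB(W_1) = {W_0, W_2, W_3, W_4, W_5}, which has 5 nodes.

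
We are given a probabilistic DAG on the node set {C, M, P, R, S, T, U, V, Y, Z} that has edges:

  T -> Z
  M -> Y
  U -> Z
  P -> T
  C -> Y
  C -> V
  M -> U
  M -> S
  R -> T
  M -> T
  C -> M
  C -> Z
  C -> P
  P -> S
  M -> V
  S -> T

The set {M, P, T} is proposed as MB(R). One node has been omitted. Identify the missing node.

S

By definition, MB(R) is built from R's parents, R's children, and the co-parents of R.
R's children: T.
R has no parents.
Other parents of R's children:
  T's other parents are M, P, S.
MB(R) = {M, P, S, T}.
Comparing with the claimed set, S is missing.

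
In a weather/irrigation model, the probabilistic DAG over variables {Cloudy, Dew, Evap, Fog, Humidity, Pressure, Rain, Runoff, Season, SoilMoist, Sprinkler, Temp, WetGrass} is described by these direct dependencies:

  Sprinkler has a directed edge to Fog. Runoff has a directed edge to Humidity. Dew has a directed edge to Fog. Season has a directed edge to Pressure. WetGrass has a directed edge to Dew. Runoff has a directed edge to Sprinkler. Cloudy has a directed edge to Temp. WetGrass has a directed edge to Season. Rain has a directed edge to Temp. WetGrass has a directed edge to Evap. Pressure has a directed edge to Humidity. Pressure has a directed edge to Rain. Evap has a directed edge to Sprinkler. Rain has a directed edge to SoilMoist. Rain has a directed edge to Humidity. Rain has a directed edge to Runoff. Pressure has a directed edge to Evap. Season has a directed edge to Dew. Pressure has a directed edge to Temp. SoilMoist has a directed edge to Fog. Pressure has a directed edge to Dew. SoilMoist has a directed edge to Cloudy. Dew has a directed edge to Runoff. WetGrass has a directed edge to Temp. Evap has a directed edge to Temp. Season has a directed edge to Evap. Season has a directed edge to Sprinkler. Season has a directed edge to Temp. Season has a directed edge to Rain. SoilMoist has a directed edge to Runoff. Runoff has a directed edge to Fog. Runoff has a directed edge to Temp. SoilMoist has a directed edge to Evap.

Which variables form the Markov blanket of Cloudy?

Cloudy has child Temp.
Cloudy's parents: SoilMoist.
For each child, the remaining parents (spouses of Cloudy):
  Temp's other parents are Evap, Pressure, Rain, Runoff, Season, WetGrass.
Union: {SoilMoist} ∪ {Temp} ∪ {Evap, Pressure, Rain, Runoff, Season, WetGrass} = {Evap, Pressure, Rain, Runoff, Season, SoilMoist, Temp, WetGrass}.

{Evap, Pressure, Rain, Runoff, Season, SoilMoist, Temp, WetGrass}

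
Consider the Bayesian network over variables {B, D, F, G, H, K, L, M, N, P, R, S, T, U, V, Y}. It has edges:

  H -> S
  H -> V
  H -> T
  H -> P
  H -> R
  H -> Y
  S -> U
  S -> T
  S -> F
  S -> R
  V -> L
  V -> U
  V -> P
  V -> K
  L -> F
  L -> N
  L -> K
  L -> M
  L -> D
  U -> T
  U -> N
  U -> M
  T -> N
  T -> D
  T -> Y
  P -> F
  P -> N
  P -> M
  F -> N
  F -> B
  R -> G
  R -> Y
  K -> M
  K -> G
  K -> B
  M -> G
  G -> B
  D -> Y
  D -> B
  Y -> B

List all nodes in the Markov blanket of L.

Parents of L: V.
L's children: D, F, K, M, N.
Parents of each child, excluding L:
  F's other parents are P, S.
  N also has parents F, P, T, U.
  K also has parent V.
  parents(M) \ {L} = {K, P, U}.
  D's other parent is T.
Taking the union gives {D, F, K, M, N, P, S, T, U, V}.

{D, F, K, M, N, P, S, T, U, V}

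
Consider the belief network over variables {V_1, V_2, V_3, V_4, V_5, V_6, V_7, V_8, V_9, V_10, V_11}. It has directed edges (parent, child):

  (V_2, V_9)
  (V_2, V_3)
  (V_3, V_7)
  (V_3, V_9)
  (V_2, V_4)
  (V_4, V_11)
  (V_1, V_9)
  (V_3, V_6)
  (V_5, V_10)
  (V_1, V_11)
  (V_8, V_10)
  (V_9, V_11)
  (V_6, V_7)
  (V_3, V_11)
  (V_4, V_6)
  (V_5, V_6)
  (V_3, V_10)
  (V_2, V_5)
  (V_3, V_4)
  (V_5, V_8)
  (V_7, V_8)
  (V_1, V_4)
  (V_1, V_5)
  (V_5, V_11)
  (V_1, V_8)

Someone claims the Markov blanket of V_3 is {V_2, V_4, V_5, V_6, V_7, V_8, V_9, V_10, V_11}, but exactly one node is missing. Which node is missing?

By definition, MB(V_3) is built from V_3's parents, V_3's children, and the co-parents of V_3.
V_3 has parent V_2.
V_3 has children V_4, V_6, V_7, V_9, V_10, V_11.
Co-parents of V_3 (other parents of its children):
  V_4: V_1, V_2
  V_6: V_4, V_5
  V_7: V_6
  V_9: V_1, V_2
  V_10: V_5, V_8
  V_11: V_1, V_4, V_5, V_9
MB(V_3) = {V_1, V_2, V_4, V_5, V_6, V_7, V_8, V_9, V_10, V_11}.
Comparing with the claimed set, V_1 is missing.

V_1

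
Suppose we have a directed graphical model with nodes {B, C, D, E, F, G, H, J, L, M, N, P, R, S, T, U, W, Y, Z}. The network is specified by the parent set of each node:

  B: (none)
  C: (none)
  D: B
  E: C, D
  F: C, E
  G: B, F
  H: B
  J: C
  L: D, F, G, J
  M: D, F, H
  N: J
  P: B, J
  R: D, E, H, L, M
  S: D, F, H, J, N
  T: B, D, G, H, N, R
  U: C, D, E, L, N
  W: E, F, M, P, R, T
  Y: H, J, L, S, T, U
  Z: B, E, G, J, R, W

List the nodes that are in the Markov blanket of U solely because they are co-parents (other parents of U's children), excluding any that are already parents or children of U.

{H, J, S, T}

Children of U: Y.
  Y's other parents are H, J, L, S, T.
Excluding nodes already adjacent to U (C, D, E, L, N, Y), the co-parent-only contribution is {H, J, S, T}.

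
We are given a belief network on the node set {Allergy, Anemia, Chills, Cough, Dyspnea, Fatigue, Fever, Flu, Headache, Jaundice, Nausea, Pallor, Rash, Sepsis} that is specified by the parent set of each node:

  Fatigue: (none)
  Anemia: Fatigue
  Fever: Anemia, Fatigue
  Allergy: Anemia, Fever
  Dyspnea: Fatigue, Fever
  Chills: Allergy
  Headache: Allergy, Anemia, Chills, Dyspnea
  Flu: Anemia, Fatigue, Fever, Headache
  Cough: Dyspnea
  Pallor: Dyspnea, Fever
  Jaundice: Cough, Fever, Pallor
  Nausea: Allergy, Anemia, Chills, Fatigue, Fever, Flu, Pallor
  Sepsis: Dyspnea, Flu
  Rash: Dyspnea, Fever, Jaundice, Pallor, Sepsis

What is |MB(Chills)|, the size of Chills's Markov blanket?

The Markov blanket of a node is its parents, its children, and the other parents of its children.
Parents of Chills: Allergy.
Children of Chills: Headache, Nausea.
For each child, the remaining parents (spouses of Chills):
  Headache's other parents are Allergy, Anemia, Dyspnea.
  Nausea also has parents Allergy, Anemia, Fatigue, Fever, Flu, Pallor.
MB(Chills) = {Allergy, Anemia, Dyspnea, Fatigue, Fever, Flu, Headache, Nausea, Pallor}, which has 9 nodes.

9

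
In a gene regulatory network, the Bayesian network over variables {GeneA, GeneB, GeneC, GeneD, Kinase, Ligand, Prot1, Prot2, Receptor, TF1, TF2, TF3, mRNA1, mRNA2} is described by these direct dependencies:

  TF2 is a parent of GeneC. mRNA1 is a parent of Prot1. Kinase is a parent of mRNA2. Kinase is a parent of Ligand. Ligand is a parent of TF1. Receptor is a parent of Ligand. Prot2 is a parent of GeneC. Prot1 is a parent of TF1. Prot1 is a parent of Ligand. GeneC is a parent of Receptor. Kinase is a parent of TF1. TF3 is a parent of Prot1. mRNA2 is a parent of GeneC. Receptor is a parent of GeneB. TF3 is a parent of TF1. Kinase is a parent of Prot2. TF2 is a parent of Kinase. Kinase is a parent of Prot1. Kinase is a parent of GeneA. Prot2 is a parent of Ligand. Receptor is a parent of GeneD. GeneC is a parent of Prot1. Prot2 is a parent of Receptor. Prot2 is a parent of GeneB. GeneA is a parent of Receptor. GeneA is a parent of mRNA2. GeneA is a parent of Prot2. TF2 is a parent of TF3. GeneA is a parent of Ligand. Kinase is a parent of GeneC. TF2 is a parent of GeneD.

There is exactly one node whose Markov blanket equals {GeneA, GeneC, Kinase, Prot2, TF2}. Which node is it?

The target node must have every member of {GeneA, GeneC, Kinase, Prot2, TF2} as a parent, child, or co-parent, and no others.
Parents of mRNA2: GeneA, Kinase; children: GeneC; co-parents: Kinase, Prot2, TF2.
These exactly cover the given set, so the node is mRNA2.

mRNA2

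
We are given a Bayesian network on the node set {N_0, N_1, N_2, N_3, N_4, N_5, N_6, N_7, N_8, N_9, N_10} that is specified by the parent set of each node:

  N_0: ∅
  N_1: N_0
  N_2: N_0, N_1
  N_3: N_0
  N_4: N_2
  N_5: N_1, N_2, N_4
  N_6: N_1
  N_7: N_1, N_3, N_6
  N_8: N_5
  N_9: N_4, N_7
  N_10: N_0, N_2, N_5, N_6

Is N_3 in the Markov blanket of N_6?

N_3 is a co-parent of N_6: both are parents of N_7.
So N_3 ∈ MB(N_6).

Yes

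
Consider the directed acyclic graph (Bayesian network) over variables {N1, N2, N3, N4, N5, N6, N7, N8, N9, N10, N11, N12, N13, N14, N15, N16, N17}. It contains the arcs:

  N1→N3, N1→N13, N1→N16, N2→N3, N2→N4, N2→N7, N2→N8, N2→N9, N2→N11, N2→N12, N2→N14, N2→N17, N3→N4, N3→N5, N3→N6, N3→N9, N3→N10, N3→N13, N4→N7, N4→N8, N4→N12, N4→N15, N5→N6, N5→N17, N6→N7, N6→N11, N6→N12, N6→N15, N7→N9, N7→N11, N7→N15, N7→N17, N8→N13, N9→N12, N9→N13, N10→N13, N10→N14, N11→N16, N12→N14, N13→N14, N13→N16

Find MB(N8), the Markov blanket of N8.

Pa(N8) = {N2, N4}.
Children of N8: N13.
Co-parents of N8 (other parents of its children):
  parents(N13) \ {N8} = {N1, N3, N9, N10}.
Taking the union gives {N1, N2, N3, N4, N9, N10, N13}.

{N1, N2, N3, N4, N9, N10, N13}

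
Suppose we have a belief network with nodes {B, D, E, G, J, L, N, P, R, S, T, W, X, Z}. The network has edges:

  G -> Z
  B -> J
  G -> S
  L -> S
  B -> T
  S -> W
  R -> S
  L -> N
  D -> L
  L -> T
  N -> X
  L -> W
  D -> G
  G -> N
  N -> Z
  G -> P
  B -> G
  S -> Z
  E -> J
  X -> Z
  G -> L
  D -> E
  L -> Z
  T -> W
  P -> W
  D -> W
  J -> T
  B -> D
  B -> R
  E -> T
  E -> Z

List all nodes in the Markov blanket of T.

T has parents B, E, J, L.
Ch(T) = {W}.
Parents of each child, excluding T:
  parents(W) \ {T} = {D, L, P, S}.
MB(T) = {B, D, E, J, L, P, S, W}.

{B, D, E, J, L, P, S, W}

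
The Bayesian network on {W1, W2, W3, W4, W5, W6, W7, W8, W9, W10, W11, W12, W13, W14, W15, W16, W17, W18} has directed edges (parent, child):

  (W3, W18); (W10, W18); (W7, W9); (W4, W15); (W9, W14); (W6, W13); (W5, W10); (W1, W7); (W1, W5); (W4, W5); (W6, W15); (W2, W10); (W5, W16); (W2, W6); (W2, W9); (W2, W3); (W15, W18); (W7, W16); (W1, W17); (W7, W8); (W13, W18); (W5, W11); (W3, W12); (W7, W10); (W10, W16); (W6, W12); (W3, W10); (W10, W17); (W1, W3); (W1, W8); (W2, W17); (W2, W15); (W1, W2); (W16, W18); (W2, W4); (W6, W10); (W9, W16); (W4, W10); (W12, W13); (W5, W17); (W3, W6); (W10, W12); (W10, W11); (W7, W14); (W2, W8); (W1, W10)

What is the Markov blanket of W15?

Recall MB(v) = parents ∪ children ∪ spouses, where spouses are the other parents of v's children.
Children of W15: W18.
Pa(W15) = {W2, W4, W6}.
For each child, the remaining parents (spouses of W15):
  W18: W3, W10, W13, W16
Union: {W2, W4, W6} ∪ {W18} ∪ {W3, W10, W13, W16} = {W2, W3, W4, W6, W10, W13, W16, W18}.

{W2, W3, W4, W6, W10, W13, W16, W18}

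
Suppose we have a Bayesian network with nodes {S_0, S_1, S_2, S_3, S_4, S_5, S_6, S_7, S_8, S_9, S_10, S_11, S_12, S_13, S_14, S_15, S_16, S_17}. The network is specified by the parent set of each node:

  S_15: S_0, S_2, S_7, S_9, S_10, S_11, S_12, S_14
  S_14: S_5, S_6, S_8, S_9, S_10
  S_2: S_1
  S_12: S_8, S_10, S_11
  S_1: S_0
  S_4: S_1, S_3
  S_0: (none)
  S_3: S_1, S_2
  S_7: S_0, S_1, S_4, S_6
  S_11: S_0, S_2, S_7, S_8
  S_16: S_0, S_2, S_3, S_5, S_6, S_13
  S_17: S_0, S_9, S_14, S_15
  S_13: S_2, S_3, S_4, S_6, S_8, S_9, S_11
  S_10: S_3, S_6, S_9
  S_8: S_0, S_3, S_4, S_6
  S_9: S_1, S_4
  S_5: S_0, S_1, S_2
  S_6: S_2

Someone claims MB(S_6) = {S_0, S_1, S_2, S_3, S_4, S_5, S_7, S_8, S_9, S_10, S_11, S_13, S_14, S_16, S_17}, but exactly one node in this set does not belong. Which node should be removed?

S_17

Parents of S_6: S_2.
S_6's children: S_7, S_8, S_10, S_13, S_14, S_16.
Parents of each child, excluding S_6:
  S_7's other parents are S_0, S_1, S_4.
  S_8 also has parents S_0, S_3, S_4.
  parents(S_10) \ {S_6} = {S_3, S_9}.
  S_13 also has parents S_2, S_3, S_4, S_8, S_9, S_11.
  S_14 also has parents S_5, S_8, S_9, S_10.
  parents(S_16) \ {S_6} = {S_0, S_2, S_3, S_5, S_13}.
MB(S_6) = {S_0, S_1, S_2, S_3, S_4, S_5, S_7, S_8, S_9, S_10, S_11, S_13, S_14, S_16}.
S_17 is neither a parent, child, nor co-parent of S_6, so it does not belong.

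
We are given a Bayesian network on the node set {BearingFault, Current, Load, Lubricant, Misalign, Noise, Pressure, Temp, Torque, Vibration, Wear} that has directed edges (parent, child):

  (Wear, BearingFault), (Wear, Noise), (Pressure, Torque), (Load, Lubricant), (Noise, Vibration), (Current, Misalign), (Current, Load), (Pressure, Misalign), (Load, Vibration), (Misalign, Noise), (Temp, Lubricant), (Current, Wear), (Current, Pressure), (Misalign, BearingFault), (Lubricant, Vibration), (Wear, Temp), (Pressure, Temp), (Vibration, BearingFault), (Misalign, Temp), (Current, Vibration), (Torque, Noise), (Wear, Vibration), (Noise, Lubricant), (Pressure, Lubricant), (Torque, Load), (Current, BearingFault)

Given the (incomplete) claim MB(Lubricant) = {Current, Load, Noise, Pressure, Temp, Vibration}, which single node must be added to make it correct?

Wear

Lubricant's parents: Load, Noise, Pressure, Temp.
Lubricant's children: Vibration.
Parents of each child, excluding Lubricant:
  Vibration: Current, Load, Noise, Wear
MB(Lubricant) = {Current, Load, Noise, Pressure, Temp, Vibration, Wear}.
Comparing with the claimed set, Wear is missing.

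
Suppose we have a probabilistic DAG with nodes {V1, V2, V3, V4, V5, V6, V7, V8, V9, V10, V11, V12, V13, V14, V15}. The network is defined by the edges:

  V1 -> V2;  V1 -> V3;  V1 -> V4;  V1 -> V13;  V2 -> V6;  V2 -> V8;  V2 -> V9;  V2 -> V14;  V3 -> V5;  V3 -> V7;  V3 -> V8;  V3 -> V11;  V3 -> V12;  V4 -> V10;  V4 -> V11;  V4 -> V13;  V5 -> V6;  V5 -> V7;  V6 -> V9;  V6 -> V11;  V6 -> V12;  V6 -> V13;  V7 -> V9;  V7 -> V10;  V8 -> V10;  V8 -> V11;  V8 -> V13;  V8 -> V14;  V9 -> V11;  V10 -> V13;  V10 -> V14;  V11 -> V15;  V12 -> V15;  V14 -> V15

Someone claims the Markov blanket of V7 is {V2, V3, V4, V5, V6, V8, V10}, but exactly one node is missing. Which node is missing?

V9

V7's parents: V3, V5.
V7 has children V9, V10.
Parents of each child, excluding V7:
  V9: V2, V6
  V10: V4, V8
MB(V7) = {V2, V3, V4, V5, V6, V8, V9, V10}.
Comparing with the claimed set, V9 is missing.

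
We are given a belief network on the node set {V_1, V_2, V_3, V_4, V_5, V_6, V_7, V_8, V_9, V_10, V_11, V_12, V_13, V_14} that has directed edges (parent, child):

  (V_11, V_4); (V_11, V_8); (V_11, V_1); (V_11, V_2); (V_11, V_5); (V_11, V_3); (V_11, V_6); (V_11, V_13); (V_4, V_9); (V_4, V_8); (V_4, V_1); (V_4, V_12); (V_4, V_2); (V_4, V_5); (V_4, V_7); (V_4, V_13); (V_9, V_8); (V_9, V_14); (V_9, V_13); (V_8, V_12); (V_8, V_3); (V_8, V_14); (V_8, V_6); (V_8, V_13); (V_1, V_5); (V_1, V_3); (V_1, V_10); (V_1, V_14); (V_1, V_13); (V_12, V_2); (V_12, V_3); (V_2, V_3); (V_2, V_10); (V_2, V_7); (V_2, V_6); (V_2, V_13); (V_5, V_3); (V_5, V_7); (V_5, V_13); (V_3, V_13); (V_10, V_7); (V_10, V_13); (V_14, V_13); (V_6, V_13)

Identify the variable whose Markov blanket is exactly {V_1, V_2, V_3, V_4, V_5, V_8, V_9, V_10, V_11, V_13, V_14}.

The target node must have every member of {V_1, V_2, V_3, V_4, V_5, V_8, V_9, V_10, V_11, V_13, V_14} as a parent, child, or co-parent, and no others.
Parents of V_6: V_2, V_8, V_11; children: V_13; co-parents: V_1, V_2, V_3, V_4, V_5, V_8, V_9, V_10, V_11, V_14.
These exactly cover the given set, so the node is V_6.

V_6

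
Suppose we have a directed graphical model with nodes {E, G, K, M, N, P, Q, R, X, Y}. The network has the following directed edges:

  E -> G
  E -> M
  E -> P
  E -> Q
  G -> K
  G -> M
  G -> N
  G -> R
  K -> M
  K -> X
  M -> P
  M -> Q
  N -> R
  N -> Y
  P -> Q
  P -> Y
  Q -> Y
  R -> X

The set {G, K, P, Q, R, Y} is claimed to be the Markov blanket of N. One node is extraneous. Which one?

Recall MB(v) = parents ∪ children ∪ spouses, where spouses are the other parents of v's children.
Parents of N: G.
Children of N: R, Y.
Other parents of N's children:
  R: G
  Y: P, Q
MB(N) = {G, P, Q, R, Y}.
K is neither a parent, child, nor co-parent of N, so it does not belong.

K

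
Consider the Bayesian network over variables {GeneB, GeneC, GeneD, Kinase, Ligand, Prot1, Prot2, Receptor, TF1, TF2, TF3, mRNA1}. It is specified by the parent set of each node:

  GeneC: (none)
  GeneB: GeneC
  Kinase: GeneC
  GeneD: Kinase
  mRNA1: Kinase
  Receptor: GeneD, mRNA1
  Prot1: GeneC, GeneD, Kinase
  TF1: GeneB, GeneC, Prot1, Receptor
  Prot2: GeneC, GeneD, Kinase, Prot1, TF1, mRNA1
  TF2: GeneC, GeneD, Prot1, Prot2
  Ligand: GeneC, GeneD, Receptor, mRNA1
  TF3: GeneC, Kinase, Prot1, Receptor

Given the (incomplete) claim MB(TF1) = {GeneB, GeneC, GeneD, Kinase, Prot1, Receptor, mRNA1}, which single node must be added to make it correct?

Prot2

TF1 has child Prot2.
TF1 has parents GeneB, GeneC, Prot1, Receptor.
Co-parents of TF1 (other parents of its children):
  parents(Prot2) \ {TF1} = {GeneC, GeneD, Kinase, Prot1, mRNA1}.
MB(TF1) = {GeneB, GeneC, GeneD, Kinase, Prot1, Prot2, Receptor, mRNA1}.
Comparing with the claimed set, Prot2 is missing.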